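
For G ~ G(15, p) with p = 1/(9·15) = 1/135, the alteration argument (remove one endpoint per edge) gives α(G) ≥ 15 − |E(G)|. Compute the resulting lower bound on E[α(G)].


E[|E(G)|] = C(15, 2)·p = 105 · (1/135) = 7/9.
E[α(G)] ≥ n − E[|E(G)|] = 15 − 7/9 = 128/9.
Numerically: ≈ 14.222.
(This is only a lower bound; the true E[α(G)] may be larger.)

E[α(G)] ≥ 128/9 ≈ 14.222.


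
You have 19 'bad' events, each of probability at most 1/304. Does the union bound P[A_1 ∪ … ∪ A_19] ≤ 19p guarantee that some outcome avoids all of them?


Union bound: P[∪_{i=1}^{19} A_i] ≤ Σ_i P[A_i] ≤ 19·p = 19·(1/304) = 1/16.
Numerically: 1/16 ≈ 0.0625000.
Is 1/16 < 1? YES.
Since P[∪ A_i] ≤ 1/16 < 1, the complement has P[∩ A_i^c] ≥ 1 − 1/16 = 15/16 > 0, so some outcome avoids every A_i.

19·p = 1/16 ≈ 0.0625000; existence CERTIFIED by the union bound.


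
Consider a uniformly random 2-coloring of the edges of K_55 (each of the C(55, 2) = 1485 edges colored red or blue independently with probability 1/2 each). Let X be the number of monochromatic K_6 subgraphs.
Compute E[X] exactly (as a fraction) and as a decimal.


Let X = Σ_S X_S over the C(55, 6) = 28989675 subsets S of size 6, where X_S = 1 if the K_6 on S is monochromatic.
For a fixed S, the K_6 on S has C(6, 2) = 15 edges. P[all 15 edges red] = (1/2)^15, and likewise for blue, so P[monochromatic] = 2·(1/2)^15 = 2^{1 − 15} = 1/16384.
By linearity of expectation: E[X] = C(55, 6) · 2^{1 − 15} = 28989675 · 1/16384 = 28989675/16384.
Numerically: E[X] ≈ 1769.389.

E[X] = C(55,6)·2^(1−C(6,2)) = 28989675/16384 ≈ 1769.389.


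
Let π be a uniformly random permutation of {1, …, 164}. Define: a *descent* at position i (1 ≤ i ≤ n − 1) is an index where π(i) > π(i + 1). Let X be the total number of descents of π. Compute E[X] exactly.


Write X = Σ X_I over i = 1, …, 163, with X_I the indicator of one descent.
There are 163 indicators.
For each fixed i, the pair (π(i), π(i+1)) is a uniformly random ordered pair of distinct values from {1, …, 164}; by symmetry P[π(i) > π(i+1)] = 1/2.
By linearity: E[X] = 163 · (1/2) = (164 − 1) · (1/2) = 163/2 ≈ 81.500000.

E[X] = 163/2 = 81.500000.


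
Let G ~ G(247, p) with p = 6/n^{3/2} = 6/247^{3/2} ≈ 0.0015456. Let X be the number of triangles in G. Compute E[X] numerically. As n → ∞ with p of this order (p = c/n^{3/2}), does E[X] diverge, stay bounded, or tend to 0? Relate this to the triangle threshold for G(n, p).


Number of potential triangles: C(247, 3) = 2481115.
Each occurs with probability p³ ≈ (0.0015456)³ ≈ 3.6924741e-09.
By linearity: E[X] = C(247, 3)·p³ ≈ 2481115 · 3.6924741e-09 ≈ 0.00916.
Since α = 3/2 > 1, p = c/n^{3/2} = o(1/n) is below the triangle threshold p ~ 1/n. Asymptotically E[X] ~ (c³/6)·n^{3(1−α)} = (6³/6)·n^{-1.5} → 0, so by Markov's inequality G has no triangles w.h.p.

E[X] ≈ 0.00916; in regime p = Θ(1/n^{3/2}) E[X] tends to 0 (below the triangle threshold p ~ 1/n).


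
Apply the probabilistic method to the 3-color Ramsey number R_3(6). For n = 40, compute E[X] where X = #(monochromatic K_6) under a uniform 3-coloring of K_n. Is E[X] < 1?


E[X] = C(40, 6) · 3^{1 − 15} = 3838380 · 3^{−14} = 3838380/4782969.
As a reduced fraction: E[X] = 1279460/1594323 ≈ 0.80251.
Is E[X] < 1? YES.
Since E[X] < 1, there exists a 3-coloring of K_{40} with no monochromatic K_6; hence R_3(6) > 40.

E[X] = 1279460/1594323 ≈ 0.80251; E[X] < 1, so R_3(6) > 40.


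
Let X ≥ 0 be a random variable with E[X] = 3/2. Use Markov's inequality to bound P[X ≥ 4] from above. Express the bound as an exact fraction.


μ = E[X] = 3/2, a = 4.
Markov: P[X ≥ 4] ≤ μ/a = (3/2)/4 = 3/8.
Numerically: ≈ 0.375.
(Since a = 4 > μ = 1.500, the bound 3/8 is < 1 and informative.)

P[X ≥ 4] ≤ 3/8 ≈ 0.375.


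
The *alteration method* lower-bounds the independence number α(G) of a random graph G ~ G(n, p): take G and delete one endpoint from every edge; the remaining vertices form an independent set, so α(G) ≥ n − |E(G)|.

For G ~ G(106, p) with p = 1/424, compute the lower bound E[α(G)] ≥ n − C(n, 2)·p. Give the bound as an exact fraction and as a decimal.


E[|E(G)|] = C(106, 2)·p = 5565 · (1/424) = 105/8.
E[α(G)] ≥ n − E[|E(G)|] = 106 − 105/8 = 743/8.
Numerically: ≈ 92.875.
(This is only a lower bound; the true E[α(G)] may be larger.)

E[α(G)] ≥ 743/8 ≈ 92.875.


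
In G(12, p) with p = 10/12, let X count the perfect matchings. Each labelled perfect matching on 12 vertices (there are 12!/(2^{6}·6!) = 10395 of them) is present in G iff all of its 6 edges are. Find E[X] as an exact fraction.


K_12 has 12!/(2^{6}·6!) = 10395 labelled perfect matchings.
For each such perfect matching H, let X_H = 1 if all 6 edges of H are present in G. Then P[X_H = 1] = p^{6} = (5/6)^{6} = 15625/46656.
Summing the indicators: E[X] = Σ_H E[X_H] = 10395 · p^{6} = 10395 · 15625/46656 = 6015625/1728.
Numerically: E[X] ≈ 3.48e+03.

E[X] = 10395 · (5/6)^{6} = 6015625/1728 ≈ 3.48e+03.


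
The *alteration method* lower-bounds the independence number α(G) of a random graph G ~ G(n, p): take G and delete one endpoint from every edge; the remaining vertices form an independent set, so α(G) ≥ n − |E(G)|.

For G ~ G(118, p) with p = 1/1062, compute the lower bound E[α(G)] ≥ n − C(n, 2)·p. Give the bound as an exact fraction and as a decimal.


E[|E(G)|] = C(118, 2)·p = 6903 · (1/1062) = 13/2.
E[α(G)] ≥ n − E[|E(G)|] = 118 − 13/2 = 223/2.
Numerically: ≈ 111.500000.
(This is only a lower bound; the true E[α(G)] may be larger.)

E[α(G)] ≥ 223/2 ≈ 111.500000.


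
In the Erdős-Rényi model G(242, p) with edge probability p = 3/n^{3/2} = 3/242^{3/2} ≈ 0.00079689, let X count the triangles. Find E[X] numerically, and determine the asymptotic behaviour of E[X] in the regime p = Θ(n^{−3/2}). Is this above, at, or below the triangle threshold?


Number of potential triangles: C(242, 3) = 2332880.
Each occurs with probability p³ ≈ (0.00079689)³ ≈ 5.06051384e-10.
By linearity: E[X] = C(242, 3)·p³ ≈ 2332880 · 5.06051384e-10 ≈ 0.001181.
Since α = 3/2 > 1, p = c/n^{3/2} = o(1/n) is below the triangle threshold p ~ 1/n. Asymptotically E[X] ~ (c³/6)·n^{3(1−α)} = (3³/6)·n^{-1.5} → 0, so by Markov's inequality G has no triangles w.h.p.

E[X] ≈ 0.001181; in regime p = Θ(1/n^{3/2}) E[X] tends to 0 (below the triangle threshold p ~ 1/n).


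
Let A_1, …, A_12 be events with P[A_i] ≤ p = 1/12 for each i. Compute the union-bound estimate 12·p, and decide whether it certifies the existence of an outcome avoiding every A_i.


Union bound: P[∪_{i=1}^{12} A_i] ≤ Σ_i P[A_i] ≤ 12·p = 12·(1/12) = 1.
Numerically: 1 ≈ 1.0000.
Is 1 < 1? NO.
Since the bound 1 is ≥ 1, the union bound is uninformative here; it does NOT by itself certify existence.

12·p = 1 ≈ 1.0000; existence NOT certified by the union bound.


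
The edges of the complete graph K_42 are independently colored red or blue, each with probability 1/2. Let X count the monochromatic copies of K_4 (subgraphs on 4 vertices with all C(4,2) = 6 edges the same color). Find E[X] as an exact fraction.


Let X = Σ_S X_S over the C(42, 4) = 111930 subsets S of size 4, where X_S = 1 if the K_4 on S is monochromatic.
For a fixed S, the K_4 on S has C(4, 2) = 6 edges. P[all 6 edges red] = (1/2)^6, and likewise for blue, so P[monochromatic] = 2·(1/2)^6 = 2^{1 − 6} = 1/32.
Summing: E[X] = C(42, 4) · 2^{1 − 6} = 111930 · 1/32 = 55965/16.
Numerically: E[X] ≈ 3497.81250.

E[X] = C(42,4)·2^(1−C(4,2)) = 55965/16 ≈ 3497.81250.


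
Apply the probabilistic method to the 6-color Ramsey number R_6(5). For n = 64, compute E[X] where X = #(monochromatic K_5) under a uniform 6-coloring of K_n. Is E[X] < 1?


E[X] = C(64, 5) · 6^{1 − 10} = 7624512 · 6^{−9} = 7624512/10077696.
As a reduced fraction: E[X] = 13237/17496 ≈ 0.757.
Is E[X] < 1? YES.
Since E[X] < 1, there exists a 6-coloring of K_{64} with no monochromatic K_5; hence R_6(5) > 64.

E[X] = 13237/17496 ≈ 0.757; E[X] < 1, so R_6(5) > 64.


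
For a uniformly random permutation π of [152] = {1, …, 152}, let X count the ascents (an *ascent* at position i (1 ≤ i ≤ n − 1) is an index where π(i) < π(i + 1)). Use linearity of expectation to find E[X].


Write X = Σ X_I over i = 1, …, 151, with X_I the indicator of one ascent.
There are 151 indicators.
For each fixed i, the pair (π(i), π(i+1)) is a uniformly random ordered pair of distinct values from {1, …, 152}; by symmetry P[π(i) < π(i+1)] = 1/2.
By linearity: E[X] = 151 · (1/2) = (152 − 1) · (1/2) = 151/2 ≈ 75.5000.

E[X] = 151/2 = 75.5000.


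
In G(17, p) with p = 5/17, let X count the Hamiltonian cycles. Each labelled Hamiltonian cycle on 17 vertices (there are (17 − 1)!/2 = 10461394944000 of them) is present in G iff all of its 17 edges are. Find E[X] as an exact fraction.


K_17 has (17 − 1)!/2 = 10461394944000 labelled Hamiltonian cycles.
For each such Hamiltonian cycle H, let X_H = 1 if all 17 edges of H are present in G. Then P[X_H = 1] = p^{17} = (5/17)^{17} = 762939453125/827240261886336764177.
By linearity: E[X] = Σ_H E[X_H] = 10461394944000 · p^{17} = 10461394944000 · 762939453125/827240261886336764177 = 7981410937500000000000000/827240261886336764177.
Numerically: E[X] ≈ 9648.

E[X] = 10461394944000 · (5/17)^{17} = 7981410937500000000000000/827240261886336764177 ≈ 9648.


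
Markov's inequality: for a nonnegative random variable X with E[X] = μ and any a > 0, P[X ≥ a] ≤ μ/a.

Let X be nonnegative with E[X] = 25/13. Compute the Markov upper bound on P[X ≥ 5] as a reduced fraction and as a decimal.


μ = E[X] = 25/13, a = 5.
Markov: P[X ≥ 5] ≤ μ/a = (25/13)/5 = 5/13.
Numerically: ≈ 0.384615.
(Since a = 5 > μ = 1.923077, the bound 5/13 is < 1 and informative.)

P[X ≥ 5] ≤ 5/13 ≈ 0.384615.


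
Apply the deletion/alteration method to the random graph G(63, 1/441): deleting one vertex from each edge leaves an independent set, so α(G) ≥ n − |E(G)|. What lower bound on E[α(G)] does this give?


E[|E(G)|] = C(63, 2)·p = 1953 · (1/441) = 31/7.
E[α(G)] ≥ n − E[|E(G)|] = 63 − 31/7 = 410/7.
Numerically: ≈ 58.571.
(This is only a lower bound; the true E[α(G)] may be larger.)

E[α(G)] ≥ 410/7 ≈ 58.571.


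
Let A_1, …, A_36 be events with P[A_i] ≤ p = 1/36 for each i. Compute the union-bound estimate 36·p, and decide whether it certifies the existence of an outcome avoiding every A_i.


Union bound: P[∪_{i=1}^{36} A_i] ≤ Σ_i P[A_i] ≤ 36·p = 36·(1/36) = 1.
Numerically: 1 ≈ 1.000000.
Is 1 < 1? NO.
Since the bound 1 is ≥ 1, the union bound is uninformative here; it does NOT by itself certify existence.

36·p = 1 ≈ 1.000000; existence NOT certified by the union bound.


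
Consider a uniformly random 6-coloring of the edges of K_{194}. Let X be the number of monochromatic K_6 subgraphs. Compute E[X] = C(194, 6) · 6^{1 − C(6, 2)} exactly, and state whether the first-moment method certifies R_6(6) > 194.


E[X] = C(194, 6) · 6^{1 − 15} = 68482017072 · 6^{−14} = 68482017072/78364164096.
As a reduced fraction: E[X] = 475569563/544195584 ≈ 0.8738946.
Is E[X] < 1? YES.
Since E[X] < 1, there exists a 6-coloring of K_{194} with no monochromatic K_6; hence R_6(6) > 194.

E[X] = 475569563/544195584 ≈ 0.8738946; E[X] < 1, so R_6(6) > 194.


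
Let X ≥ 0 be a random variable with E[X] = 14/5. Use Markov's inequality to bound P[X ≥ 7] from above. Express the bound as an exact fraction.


μ = E[X] = 14/5, a = 7.
Markov: P[X ≥ 7] ≤ μ/a = (14/5)/7 = 2/5.
Numerically: ≈ 0.40000.
(Since a = 7 > μ = 2.80000, the bound 2/5 is < 1 and informative.)

P[X ≥ 7] ≤ 2/5 ≈ 0.40000.


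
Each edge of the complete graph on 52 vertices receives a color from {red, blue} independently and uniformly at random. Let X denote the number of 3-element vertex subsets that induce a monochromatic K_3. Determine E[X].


Let X = Σ_S X_S over the C(52, 3) = 22100 subsets S of size 3, where X_S = 1 if the K_3 on S is monochromatic.
For a fixed S, the K_3 on S has C(3, 2) = 3 edges. P[all 3 edges red] = (1/2)^3, and likewise for blue, so P[monochromatic] = 2·(1/2)^3 = 2^{1 − 3} = 1/4.
By linearity: E[X] = C(52, 3) · 2^{1 − 3} = 22100 · 1/4 = 5525.
Numerically: E[X] ≈ 5525.0000.

E[X] = C(52,3)·2^(1−C(3,2)) = 5525 ≈ 5525.0000.


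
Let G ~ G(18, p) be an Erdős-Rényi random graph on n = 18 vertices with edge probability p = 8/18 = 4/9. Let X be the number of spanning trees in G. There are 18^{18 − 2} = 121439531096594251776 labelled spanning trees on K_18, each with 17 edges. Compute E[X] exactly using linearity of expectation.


K_18 has 18^{18 − 2} = 121439531096594251776 labelled spanning trees.
For each such spanning tree H, let X_H = 1 if all 17 edges of H are present in G. Then P[X_H = 1] = p^{17} = (4/9)^{17} = 17179869184/16677181699666569.
Summing the indicators: E[X] = Σ_H E[X_H] = 121439531096594251776 · p^{17} = 121439531096594251776 · 17179869184/16677181699666569 = 1125899906842624/9.
Numerically: E[X] ≈ 1.251e+14.

E[X] = 121439531096594251776 · (4/9)^{17} = 1125899906842624/9 ≈ 1.251e+14.


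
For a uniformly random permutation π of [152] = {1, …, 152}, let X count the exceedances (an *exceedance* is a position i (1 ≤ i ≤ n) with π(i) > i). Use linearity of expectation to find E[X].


Write X = Σ_{i=1}^{152} X_i, where X_i = 1_{π(i) > i}.
For each fixed i, π(i) is uniform over {1, …, 152} (marginal of a uniform permutation), so P[π(i) > i] = (n − i)/n. Summing: Σ_{i=1}^{152} (n − i)/n = (0 + 1 + … + 151)/152 = 152(152 − 1)/(2·152) = (152 − 1)/2.
Hence E[X] = Σ_{i=1}^{152} (152 − i)/152 = 151/2 ≈ 75.5000.

E[X] = 151/2 = 75.5000.


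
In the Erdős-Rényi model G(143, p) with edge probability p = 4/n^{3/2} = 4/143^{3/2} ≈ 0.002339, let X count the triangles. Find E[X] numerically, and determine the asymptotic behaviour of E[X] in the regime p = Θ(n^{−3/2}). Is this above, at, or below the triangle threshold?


Number of potential triangles: C(143, 3) = 477191.
Each occurs with probability p³ ≈ (0.002339)³ ≈ 1.279876e-08.
By linearity: E[X] = C(143, 3)·p³ ≈ 477191 · 1.279876e-08 ≈ 0.0061.
Since α = 3/2 > 1, p = c/n^{3/2} = o(1/n) is below the triangle threshold p ~ 1/n. Asymptotically E[X] ~ (c³/6)·n^{3(1−α)} = (4³/6)·n^{-1.5} → 0, so by Markov's inequality G has no triangles w.h.p.

E[X] ≈ 0.0061; in regime p = Θ(1/n^{3/2}) E[X] tends to 0 (below the triangle threshold p ~ 1/n).


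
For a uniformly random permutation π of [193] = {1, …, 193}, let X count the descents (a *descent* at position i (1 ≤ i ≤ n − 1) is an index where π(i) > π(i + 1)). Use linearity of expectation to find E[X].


Write X = Σ X_I over i = 1, …, 192, with X_I the indicator of one descent.
There are 192 indicators.
For each fixed i, the pair (π(i), π(i+1)) is a uniformly random ordered pair of distinct values from {1, …, 193}; by symmetry P[π(i) > π(i+1)] = 1/2.
By linearity: E[X] = 192 · (1/2) = (193 − 1) · (1/2) = 96 ≈ 96.0000.

E[X] = 96 = 96.0000.


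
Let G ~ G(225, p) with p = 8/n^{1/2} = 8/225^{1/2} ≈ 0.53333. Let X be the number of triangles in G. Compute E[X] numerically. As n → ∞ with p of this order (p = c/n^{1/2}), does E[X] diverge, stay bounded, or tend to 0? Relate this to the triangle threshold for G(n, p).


Number of potential triangles: C(225, 3) = 1873200.
Each occurs with probability p³ ≈ (0.53333)³ ≈ 1.5170370e-01.
By linearity: E[X] = C(225, 3)·p³ ≈ 1873200 · 1.5170370e-01 ≈ 284171.37778.
Since α = 1/2 < 1, p = c/n^{1/2} ≫ 1/n is above the triangle threshold p ~ 1/n. Asymptotically E[X] ~ (c³/6)·n^{3(1−α)} = (8³/6)·n^{1.5} → ∞; triangles are abundant w.h.p.

E[X] ≈ 284171.37778; in regime p = Θ(1/n^{1/2}) E[X] diverges (above the triangle threshold p ~ 1/n).


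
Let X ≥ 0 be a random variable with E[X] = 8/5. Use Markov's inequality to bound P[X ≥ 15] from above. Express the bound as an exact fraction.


μ = E[X] = 8/5, a = 15.
Markov: P[X ≥ 15] ≤ μ/a = (8/5)/15 = 8/75.
Numerically: ≈ 0.10667.
(Since a = 15 > μ = 1.60000, the bound 8/75 is < 1 and informative.)

P[X ≥ 15] ≤ 8/75 ≈ 0.10667.


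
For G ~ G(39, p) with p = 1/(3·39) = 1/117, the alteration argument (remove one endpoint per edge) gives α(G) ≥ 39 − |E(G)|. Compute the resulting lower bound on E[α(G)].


E[|E(G)|] = C(39, 2)·p = 741 · (1/117) = 19/3.
E[α(G)] ≥ n − E[|E(G)|] = 39 − 19/3 = 98/3.
Numerically: ≈ 32.666667.
(This is only a lower bound; the true E[α(G)] may be larger.)

E[α(G)] ≥ 98/3 ≈ 32.666667.


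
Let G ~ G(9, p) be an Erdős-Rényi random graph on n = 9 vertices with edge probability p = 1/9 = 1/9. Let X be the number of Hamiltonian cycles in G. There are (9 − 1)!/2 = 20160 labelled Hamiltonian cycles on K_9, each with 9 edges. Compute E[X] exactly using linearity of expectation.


K_9 has (9 − 1)!/2 = 20160 labelled Hamiltonian cycles.
For each such Hamiltonian cycle H, let X_H = 1 if all 9 edges of H are present in G. Then P[X_H = 1] = p^{9} = (1/9)^{9} = 1/387420489.
Summing the indicators: E[X] = Σ_H E[X_H] = 20160 · p^{9} = 20160 · 1/387420489 = 2240/43046721.
Numerically: E[X] ≈ 5.20365e-05.

E[X] = 20160 · (1/9)^{9} = 2240/43046721 ≈ 5.20365e-05.


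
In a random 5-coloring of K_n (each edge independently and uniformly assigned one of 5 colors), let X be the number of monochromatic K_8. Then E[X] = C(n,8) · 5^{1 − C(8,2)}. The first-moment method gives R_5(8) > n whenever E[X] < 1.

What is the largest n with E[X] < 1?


We need C(n, 8) · 5^{1 − 28} < 1, i.e. C(n, 8) < 5^{28 − 1} = 7450580596923828125.
Check values of n near the boundary:
  n = 857: C(857, 8) = 6983854138365964575; 6983854138365964575 < 7450580596923828125? YES
  n = 858: C(858, 8) = 7049584530256467771; 7049584530256467771 < 7450580596923828125? YES
  n = 859: C(859, 8) = 7115855595170747139; 7115855595170747139 < 7450580596923828125? YES
  n = 860: C(860, 8) = 7182671140665308145; 7182671140665308145 < 7450580596923828125? YES
  n = 861: C(861, 8) = 7250034996615275865; 7250034996615275865 < 7450580596923828125? YES
  n = 862: C(862, 8) = 7317951015318931845; 7317951015318931845 < 7450580596923828125? YES
  n = 863: C(863, 8) = 7386423071602617757; 7386423071602617757 < 7450580596923828125? YES
  n = 864: C(864, 8) = 7455455062926006708; 7455455062926006708 < 7450580596923828125? NO
The largest n with C(n, 8) < 7450580596923828125 is n = 863 (where E[X] = 7386423071602617757/7450580596923828125 ≈ 0.9914). Hence R_5(8) > 863, i.e. R_5(8) ≥ 864.

Largest n = 863; hence R_5(8) > 863.


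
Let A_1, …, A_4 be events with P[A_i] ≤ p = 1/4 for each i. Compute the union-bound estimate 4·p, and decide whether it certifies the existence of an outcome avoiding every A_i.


Union bound: P[∪_{i=1}^{4} A_i] ≤ Σ_i P[A_i] ≤ 4·p = 4·(1/4) = 1.
Numerically: 1 ≈ 1.000000.
Is 1 < 1? NO.
Since the bound 1 is ≥ 1, the union bound is uninformative here; it does NOT by itself certify existence.

4·p = 1 ≈ 1.000000; existence NOT certified by the union bound.


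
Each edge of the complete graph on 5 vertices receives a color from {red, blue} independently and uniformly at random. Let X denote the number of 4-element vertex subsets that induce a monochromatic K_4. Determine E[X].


Let X = Σ_S X_S over the C(5, 4) = 5 subsets S of size 4, where X_S = 1 if the K_4 on S is monochromatic.
For a fixed S, the K_4 on S has C(4, 2) = 6 edges. P[all 6 edges red] = (1/2)^6, and likewise for blue, so P[monochromatic] = 2·(1/2)^6 = 2^{1 − 6} = 1/32.
By linearity of expectation: E[X] = C(5, 4) · 2^{1 − 6} = 5 · 1/32 = 5/32.
Numerically: E[X] ≈ 0.156250.

E[X] = C(5,4)·2^(1−C(4,2)) = 5/32 ≈ 0.156250.


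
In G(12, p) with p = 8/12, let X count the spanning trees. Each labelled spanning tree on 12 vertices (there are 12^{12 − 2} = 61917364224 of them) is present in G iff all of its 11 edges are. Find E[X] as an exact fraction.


K_12 has 12^{12 − 2} = 61917364224 labelled spanning trees.
For each such spanning tree H, let X_H = 1 if all 11 edges of H are present in G. Then P[X_H = 1] = p^{11} = (2/3)^{11} = 2048/177147.
Summing the indicators: E[X] = Σ_H E[X_H] = 61917364224 · p^{11} = 61917364224 · 2048/177147 = 2147483648/3.
Numerically: E[X] ≈ 7.16e+08.

E[X] = 61917364224 · (2/3)^{11} = 2147483648/3 ≈ 7.16e+08.


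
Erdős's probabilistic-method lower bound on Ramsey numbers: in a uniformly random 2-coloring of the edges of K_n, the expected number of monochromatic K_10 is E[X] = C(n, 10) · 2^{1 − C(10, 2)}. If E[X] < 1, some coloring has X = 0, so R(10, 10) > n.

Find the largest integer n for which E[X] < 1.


We need C(n, 10) · 2^{1 − 45} < 1, i.e. C(n, 10) < 2^{45 − 1} = 17592186044416.
Check values of n near the boundary:
  n = 96: C(96, 10) = 11279926456656; 11279926456656 < 17592186044416? YES
  n = 97: C(97, 10) = 12576469727536; 12576469727536 < 17592186044416? YES
  n = 98: C(98, 10) = 14005614014756; 14005614014756 < 17592186044416? YES
  n = 99: C(99, 10) = 15579278510796; 15579278510796 < 17592186044416? YES
  n = 100: C(100, 10) = 17310309456440; 17310309456440 < 17592186044416? YES
  n = 101: C(101, 10) = 19212541264840; 19212541264840 < 17592186044416? NO
  n = 102: C(102, 10) = 21300860967540; 21300860967540 < 17592186044416? NO
The largest n with C(n, 10) < 17592186044416 is n = 100 (where E[X] = 2163788682055/2199023255552 ≈ 0.983977). Hence R(10, 10) > 100, i.e. R(10, 10) ≥ 101.

Largest n = 100; hence R(10, 10) > 100.


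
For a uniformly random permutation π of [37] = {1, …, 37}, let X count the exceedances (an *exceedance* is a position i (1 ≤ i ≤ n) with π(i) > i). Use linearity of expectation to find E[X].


Write X = Σ_{i=1}^{37} X_i, where X_i = 1_{π(i) > i}.
For each fixed i, π(i) is uniform over {1, …, 37} (marginal of a uniform permutation), so P[π(i) > i] = (n − i)/n. Summing: Σ_{i=1}^{37} (n − i)/n = (0 + 1 + … + 36)/37 = 37(37 − 1)/(2·37) = (37 − 1)/2.
Hence E[X] = Σ_{i=1}^{37} (37 − i)/37 = 18 ≈ 18.000000.

E[X] = 18 = 18.000000.


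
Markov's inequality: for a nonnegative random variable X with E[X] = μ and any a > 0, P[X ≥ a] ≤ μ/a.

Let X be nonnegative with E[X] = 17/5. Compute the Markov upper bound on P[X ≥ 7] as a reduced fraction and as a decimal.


μ = E[X] = 17/5, a = 7.
Markov: P[X ≥ 7] ≤ μ/a = (17/5)/7 = 17/35.
Numerically: ≈ 0.485714.
(Since a = 7 > μ = 3.400000, the bound 17/35 is < 1 and informative.)

P[X ≥ 7] ≤ 17/35 ≈ 0.485714.


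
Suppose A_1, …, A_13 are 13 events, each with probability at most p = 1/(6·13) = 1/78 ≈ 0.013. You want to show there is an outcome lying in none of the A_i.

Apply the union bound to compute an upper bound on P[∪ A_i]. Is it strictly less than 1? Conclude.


Union bound: P[∪_{i=1}^{13} A_i] ≤ Σ_i P[A_i] ≤ 13·p = 13·(1/78) = 1/6.
Numerically: 1/6 ≈ 0.167.
Is 1/6 < 1? YES.
Since P[∪ A_i] ≤ 1/6 < 1, the complement has P[∩ A_i^c] ≥ 1 − 1/6 = 5/6 > 0, so some outcome avoids every A_i.

13·p = 1/6 ≈ 0.167; existence CERTIFIED by the union bound.


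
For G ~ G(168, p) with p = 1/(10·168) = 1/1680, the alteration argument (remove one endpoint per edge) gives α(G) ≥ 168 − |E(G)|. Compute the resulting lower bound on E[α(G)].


E[|E(G)|] = C(168, 2)·p = 14028 · (1/1680) = 167/20.
E[α(G)] ≥ n − E[|E(G)|] = 168 − 167/20 = 3193/20.
Numerically: ≈ 159.650.
(This is only a lower bound; the true E[α(G)] may be larger.)

E[α(G)] ≥ 3193/20 ≈ 159.650.


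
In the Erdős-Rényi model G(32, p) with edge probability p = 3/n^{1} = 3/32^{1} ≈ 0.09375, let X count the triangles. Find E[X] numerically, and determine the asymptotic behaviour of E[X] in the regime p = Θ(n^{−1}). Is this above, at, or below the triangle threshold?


Number of potential triangles: C(32, 3) = 4960.
Each occurs with probability p³ ≈ (0.09375)³ ≈ 8.2397461e-04.
By linearity: E[X] = C(32, 3)·p³ ≈ 4960 · 8.2397461e-04 ≈ 4.08691.
Here α = 1, so p = 3/n is exactly at the triangle threshold p ~ 1/n. Asymptotically E[X] → c³/6 = 3³/6 = 9/2 ≈ 4.50000, a bounded constant. In this regime the triangle count is asymptotically Poisson(c³/6).

E[X] ≈ 4.08691; in regime p = Θ(1/n^{1}) E[X] stays bounded (at the triangle threshold p ~ 1/n).


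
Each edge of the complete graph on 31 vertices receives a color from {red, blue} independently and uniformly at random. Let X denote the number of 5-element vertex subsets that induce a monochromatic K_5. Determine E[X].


Let X = Σ_S X_S over the C(31, 5) = 169911 subsets S of size 5, where X_S = 1 if the K_5 on S is monochromatic.
For a fixed S, the K_5 on S has C(5, 2) = 10 edges. P[all 10 edges red] = (1/2)^10, and likewise for blue, so P[monochromatic] = 2·(1/2)^10 = 2^{1 − 10} = 1/512.
By linearity: E[X] = C(31, 5) · 2^{1 − 10} = 169911 · 1/512 = 169911/512.
Numerically: E[X] ≈ 331.857.

E[X] = C(31,5)·2^(1−C(5,2)) = 169911/512 ≈ 331.857.


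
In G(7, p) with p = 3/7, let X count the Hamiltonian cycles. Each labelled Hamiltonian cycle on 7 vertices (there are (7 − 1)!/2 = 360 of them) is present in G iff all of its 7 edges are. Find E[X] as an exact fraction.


K_7 has (7 − 1)!/2 = 360 labelled Hamiltonian cycles.
For each such Hamiltonian cycle H, let X_H = 1 if all 7 edges of H are present in G. Then P[X_H = 1] = p^{7} = (3/7)^{7} = 2187/823543.
Summing the indicators: E[X] = Σ_H E[X_H] = 360 · p^{7} = 360 · 2187/823543 = 787320/823543.
Numerically: E[X] ≈ 0.956.

E[X] = 360 · (3/7)^{7} = 787320/823543 ≈ 0.956.


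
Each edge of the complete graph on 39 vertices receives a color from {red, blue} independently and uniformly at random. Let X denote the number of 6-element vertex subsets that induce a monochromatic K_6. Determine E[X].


Let X = Σ_S X_S over the C(39, 6) = 3262623 subsets S of size 6, where X_S = 1 if the K_6 on S is monochromatic.
For a fixed S, the K_6 on S has C(6, 2) = 15 edges. P[all 15 edges red] = (1/2)^15, and likewise for blue, so P[monochromatic] = 2·(1/2)^15 = 2^{1 − 15} = 1/16384.
By linearity: E[X] = C(39, 6) · 2^{1 − 15} = 3262623 · 1/16384 = 3262623/16384.
Numerically: E[X] ≈ 199.13470.

E[X] = C(39,6)·2^(1−C(6,2)) = 3262623/16384 ≈ 199.13470.


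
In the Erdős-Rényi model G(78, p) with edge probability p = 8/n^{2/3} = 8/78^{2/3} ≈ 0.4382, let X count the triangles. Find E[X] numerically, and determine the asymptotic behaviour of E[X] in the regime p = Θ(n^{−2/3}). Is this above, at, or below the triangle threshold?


Number of potential triangles: C(78, 3) = 76076.
Each occurs with probability p³ ≈ (0.4382)³ ≈ 8.415516e-02.
By linearity: E[X] = C(78, 3)·p³ ≈ 76076 · 8.415516e-02 ≈ 6402.1880.
Since α = 2/3 < 1, p = c/n^{2/3} ≫ 1/n is above the triangle threshold p ~ 1/n. Asymptotically E[X] ~ (c³/6)·n^{3(1−α)} = (8³/6)·n^{1} → ∞; triangles are abundant w.h.p.

E[X] ≈ 6402.1880; in regime p = Θ(1/n^{2/3}) E[X] diverges (above the triangle threshold p ~ 1/n).


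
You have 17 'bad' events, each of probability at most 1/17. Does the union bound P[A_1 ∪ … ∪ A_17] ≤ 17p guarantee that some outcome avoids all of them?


Union bound: P[∪_{i=1}^{17} A_i] ≤ Σ_i P[A_i] ≤ 17·p = 17·(1/17) = 1.
Numerically: 1 ≈ 1.000000.
Is 1 < 1? NO.
Since the bound 1 is ≥ 1, the union bound is uninformative here; it does NOT by itself certify existence.

17·p = 1 ≈ 1.000000; existence NOT certified by the union bound.


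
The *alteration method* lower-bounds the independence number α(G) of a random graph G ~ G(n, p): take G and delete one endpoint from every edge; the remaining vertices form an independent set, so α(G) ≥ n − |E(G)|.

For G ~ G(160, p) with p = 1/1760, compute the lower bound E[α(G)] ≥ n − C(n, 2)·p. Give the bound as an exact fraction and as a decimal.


E[|E(G)|] = C(160, 2)·p = 12720 · (1/1760) = 159/22.
E[α(G)] ≥ n − E[|E(G)|] = 160 − 159/22 = 3361/22.
Numerically: ≈ 152.77273.
(This is only a lower bound; the true E[α(G)] may be larger.)

E[α(G)] ≥ 3361/22 ≈ 152.77273.


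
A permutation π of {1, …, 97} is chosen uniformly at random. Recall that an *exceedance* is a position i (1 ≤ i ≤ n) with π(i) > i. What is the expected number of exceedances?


Write X = Σ_{i=1}^{97} X_i, where X_i = 1_{π(i) > i}.
For each fixed i, π(i) is uniform over {1, …, 97} (marginal of a uniform permutation), so P[π(i) > i] = (n − i)/n. Summing: Σ_{i=1}^{97} (n − i)/n = (0 + 1 + … + 96)/97 = 97(97 − 1)/(2·97) = (97 − 1)/2.
Hence E[X] = Σ_{i=1}^{97} (97 − i)/97 = 48 ≈ 48.0000.

E[X] = 48 = 48.0000.


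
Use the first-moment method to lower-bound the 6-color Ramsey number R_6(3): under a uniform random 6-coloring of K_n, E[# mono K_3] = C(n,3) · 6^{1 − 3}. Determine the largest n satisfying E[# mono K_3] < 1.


We need C(n, 3) · 6^{1 − 3} < 1, i.e. C(n, 3) < 6^{3 − 1} = 36.
Check values of n near the boundary:
  n = 4: C(4, 3) = 4; 4 < 36? YES
  n = 5: C(5, 3) = 10; 10 < 36? YES
  n = 6: C(6, 3) = 20; 20 < 36? YES
  n = 7: C(7, 3) = 35; 35 < 36? YES
  n = 8: C(8, 3) = 56; 56 < 36? NO
  n = 9: C(9, 3) = 84; 84 < 36? NO
  n = 10: C(10, 3) = 120; 120 < 36? NO
The largest n with C(n, 3) < 36 is n = 7 (where E[X] = 35/36 ≈ 0.9722222). Hence R_6(3) > 7, i.e. R_6(3) ≥ 8.

Largest n = 7; hence R_6(3) > 7.


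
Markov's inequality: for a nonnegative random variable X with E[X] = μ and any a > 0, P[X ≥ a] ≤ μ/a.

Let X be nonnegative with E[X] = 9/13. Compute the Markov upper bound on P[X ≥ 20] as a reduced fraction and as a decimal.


μ = E[X] = 9/13, a = 20.
Markov: P[X ≥ 20] ≤ μ/a = (9/13)/20 = 9/260.
Numerically: ≈ 0.03462.
(Since a = 20 > μ = 0.69231, the bound 9/260 is < 1 and informative.)

P[X ≥ 20] ≤ 9/260 ≈ 0.03462.


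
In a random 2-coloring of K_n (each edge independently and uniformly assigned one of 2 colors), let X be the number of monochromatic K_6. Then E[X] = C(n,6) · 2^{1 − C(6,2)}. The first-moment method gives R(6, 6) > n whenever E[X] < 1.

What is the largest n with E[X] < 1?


We need C(n, 6) · 2^{1 − 15} < 1, i.e. C(n, 6) < 2^{15 − 1} = 16384.
Check values of n near the boundary:
  n = 14: C(14, 6) = 3003; 3003 < 16384? YES
  n = 15: C(15, 6) = 5005; 5005 < 16384? YES
  n = 16: C(16, 6) = 8008; 8008 < 16384? YES
  n = 17: C(17, 6) = 12376; 12376 < 16384? YES
  n = 18: C(18, 6) = 18564; 18564 < 16384? NO
The largest n with C(n, 6) < 16384 is n = 17 (where E[X] = 1547/2048 ≈ 0.7553711). Hence R(6, 6) > 17, i.e. R(6, 6) ≥ 18.

Largest n = 17; hence R(6, 6) > 17.


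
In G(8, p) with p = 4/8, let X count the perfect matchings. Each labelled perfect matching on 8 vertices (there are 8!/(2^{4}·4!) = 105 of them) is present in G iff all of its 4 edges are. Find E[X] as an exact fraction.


K_8 has 8!/(2^{4}·4!) = 105 labelled perfect matchings.
For each such perfect matching H, let X_H = 1 if all 4 edges of H are present in G. Then P[X_H = 1] = p^{4} = (1/2)^{4} = 1/16.
Summing the indicators: E[X] = Σ_H E[X_H] = 105 · p^{4} = 105 · 1/16 = 105/16.
Numerically: E[X] ≈ 6.56.

E[X] = 105 · (1/2)^{4} = 105/16 ≈ 6.56.


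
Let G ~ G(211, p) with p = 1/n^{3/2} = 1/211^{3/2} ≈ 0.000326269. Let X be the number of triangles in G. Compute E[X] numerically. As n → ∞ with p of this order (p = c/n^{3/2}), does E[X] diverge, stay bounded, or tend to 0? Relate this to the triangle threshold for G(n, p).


Number of potential triangles: C(211, 3) = 1543465.
Each occurs with probability p³ ≈ (0.000326269)³ ≈ 3.47319327e-11.
By linearity: E[X] = C(211, 3)·p³ ≈ 1543465 · 3.47319327e-11 ≈ 0.000054.
Since α = 3/2 > 1, p = c/n^{3/2} = o(1/n) is below the triangle threshold p ~ 1/n. Asymptotically E[X] ~ (c³/6)·n^{3(1−α)} = (1³/6)·n^{-1.5} → 0, so by Markov's inequality G has no triangles w.h.p.

E[X] ≈ 0.000054; in regime p = Θ(1/n^{3/2}) E[X] tends to 0 (below the triangle threshold p ~ 1/n).


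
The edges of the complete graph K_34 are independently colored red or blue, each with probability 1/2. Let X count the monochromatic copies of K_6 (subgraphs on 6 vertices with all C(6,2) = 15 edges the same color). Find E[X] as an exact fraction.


Let X = Σ_S X_S over the C(34, 6) = 1344904 subsets S of size 6, where X_S = 1 if the K_6 on S is monochromatic.
For a fixed S, the K_6 on S has C(6, 2) = 15 edges. P[all 15 edges red] = (1/2)^15, and likewise for blue, so P[monochromatic] = 2·(1/2)^15 = 2^{1 − 15} = 1/16384.
Summing: E[X] = C(34, 6) · 2^{1 − 15} = 1344904 · 1/16384 = 168113/2048.
Numerically: E[X] ≈ 82.086426.

E[X] = C(34,6)·2^(1−C(6,2)) = 168113/2048 ≈ 82.086426.


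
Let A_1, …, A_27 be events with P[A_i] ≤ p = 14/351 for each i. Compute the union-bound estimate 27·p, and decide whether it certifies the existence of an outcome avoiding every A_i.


Union bound: P[∪_{i=1}^{27} A_i] ≤ Σ_i P[A_i] ≤ 27·p = 27·(14/351) = 14/13.
Numerically: 14/13 ≈ 1.0769231.
Is 14/13 < 1? NO.
Since the bound 14/13 is ≥ 1, the union bound is uninformative here; it does NOT by itself certify existence.

27·p = 14/13 ≈ 1.0769231; existence NOT certified by the union bound.


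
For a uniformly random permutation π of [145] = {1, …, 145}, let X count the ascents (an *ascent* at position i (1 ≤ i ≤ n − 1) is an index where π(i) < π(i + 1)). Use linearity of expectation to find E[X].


Write X = Σ X_I over i = 1, …, 144, with X_I the indicator of one ascent.
There are 144 indicators.
For each fixed i, the pair (π(i), π(i+1)) is a uniformly random ordered pair of distinct values from {1, …, 145}; by symmetry P[π(i) < π(i+1)] = 1/2.
By linearity: E[X] = 144 · (1/2) = (145 − 1) · (1/2) = 72 ≈ 72.00000.

E[X] = 72 = 72.00000.


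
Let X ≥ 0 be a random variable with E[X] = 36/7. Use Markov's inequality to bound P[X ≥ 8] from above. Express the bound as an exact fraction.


μ = E[X] = 36/7, a = 8.
Markov: P[X ≥ 8] ≤ μ/a = (36/7)/8 = 9/14.
Numerically: ≈ 0.642857.
(Since a = 8 > μ = 5.142857, the bound 9/14 is < 1 and informative.)

P[X ≥ 8] ≤ 9/14 ≈ 0.642857.


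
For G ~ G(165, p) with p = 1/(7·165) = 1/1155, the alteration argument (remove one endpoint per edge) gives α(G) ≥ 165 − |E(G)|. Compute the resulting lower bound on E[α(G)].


E[|E(G)|] = C(165, 2)·p = 13530 · (1/1155) = 82/7.
E[α(G)] ≥ n − E[|E(G)|] = 165 − 82/7 = 1073/7.
Numerically: ≈ 153.28571.
(This is only a lower bound; the true E[α(G)] may be larger.)

E[α(G)] ≥ 1073/7 ≈ 153.28571.


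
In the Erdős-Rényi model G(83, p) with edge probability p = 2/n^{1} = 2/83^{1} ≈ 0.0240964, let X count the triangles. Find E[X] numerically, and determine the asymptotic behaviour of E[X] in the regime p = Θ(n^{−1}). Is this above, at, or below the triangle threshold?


Number of potential triangles: C(83, 3) = 91881.
Each occurs with probability p³ ≈ (0.0240964)³ ≈ 1.39912240e-05.
By linearity: E[X] = C(83, 3)·p³ ≈ 91881 · 1.39912240e-05 ≈ 1.285528.
Here α = 1, so p = 2/n is exactly at the triangle threshold p ~ 1/n. Asymptotically E[X] → c³/6 = 2³/6 = 4/3 ≈ 1.333333, a bounded constant. In this regime the triangle count is asymptotically Poisson(c³/6).

E[X] ≈ 1.285528; in regime p = Θ(1/n^{1}) E[X] stays bounded (at the triangle threshold p ~ 1/n).


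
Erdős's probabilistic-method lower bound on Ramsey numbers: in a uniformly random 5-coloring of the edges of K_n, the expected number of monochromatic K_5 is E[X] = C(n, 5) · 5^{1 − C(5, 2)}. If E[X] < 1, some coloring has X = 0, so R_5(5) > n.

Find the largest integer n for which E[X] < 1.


We need C(n, 5) · 5^{1 − 10} < 1, i.e. C(n, 5) < 5^{10 − 1} = 1953125.
Check values of n near the boundary:
  n = 46: C(46, 5) = 1370754; 1370754 < 1953125? YES
  n = 47: C(47, 5) = 1533939; 1533939 < 1953125? YES
  n = 48: C(48, 5) = 1712304; 1712304 < 1953125? YES
  n = 49: C(49, 5) = 1906884; 1906884 < 1953125? YES
  n = 50: C(50, 5) = 2118760; 2118760 < 1953125? NO
  n = 51: C(51, 5) = 2349060; 2349060 < 1953125? NO
The largest n with C(n, 5) < 1953125 is n = 49 (where E[X] = 1906884/1953125 ≈ 0.976). Hence R_5(5) > 49, i.e. R_5(5) ≥ 50.

Largest n = 49; hence R_5(5) > 49.


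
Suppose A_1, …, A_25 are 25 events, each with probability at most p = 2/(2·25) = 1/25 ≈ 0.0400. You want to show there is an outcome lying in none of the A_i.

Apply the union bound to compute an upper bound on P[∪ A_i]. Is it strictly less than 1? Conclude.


Union bound: P[∪_{i=1}^{25} A_i] ≤ Σ_i P[A_i] ≤ 25·p = 25·(1/25) = 1.
Numerically: 1 ≈ 1.0000.
Is 1 < 1? NO.
Since the bound 1 is ≥ 1, the union bound is uninformative here; it does NOT by itself certify existence.

25·p = 1 ≈ 1.0000; existence NOT certified by the union bound.


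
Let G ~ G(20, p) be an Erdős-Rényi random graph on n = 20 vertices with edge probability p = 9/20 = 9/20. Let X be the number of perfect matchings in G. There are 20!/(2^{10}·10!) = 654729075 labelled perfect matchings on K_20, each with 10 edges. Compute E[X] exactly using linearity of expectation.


K_20 has 20!/(2^{10}·10!) = 654729075 labelled perfect matchings.
For each such perfect matching H, let X_H = 1 if all 10 edges of H are present in G. Then P[X_H = 1] = p^{10} = (9/20)^{10} = 3486784401/10240000000000.
Summing the indicators: E[X] = Σ_H E[X_H] = 654729075 · p^{10} = 654729075 · 3486784401/10240000000000 = 91315965023646363/409600000000.
Numerically: E[X] ≈ 2.229e+05.

E[X] = 654729075 · (9/20)^{10} = 91315965023646363/409600000000 ≈ 2.229e+05.


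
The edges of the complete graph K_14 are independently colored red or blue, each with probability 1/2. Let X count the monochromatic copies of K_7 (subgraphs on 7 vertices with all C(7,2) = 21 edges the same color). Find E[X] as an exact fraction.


Let X = Σ_S X_S over the C(14, 7) = 3432 subsets S of size 7, where X_S = 1 if the K_7 on S is monochromatic.
For a fixed S, the K_7 on S has C(7, 2) = 21 edges. P[all 21 edges red] = (1/2)^21, and likewise for blue, so P[monochromatic] = 2·(1/2)^21 = 2^{1 − 21} = 1/1048576.
Summing: E[X] = C(14, 7) · 2^{1 − 21} = 3432 · 1/1048576 = 429/131072.
Numerically: E[X] ≈ 0.0033.

E[X] = C(14,7)·2^(1−C(7,2)) = 429/131072 ≈ 0.0033.


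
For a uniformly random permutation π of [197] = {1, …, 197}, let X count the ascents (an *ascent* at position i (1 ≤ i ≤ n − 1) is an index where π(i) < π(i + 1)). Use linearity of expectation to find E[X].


Write X = Σ X_I over i = 1, …, 196, with X_I the indicator of one ascent.
There are 196 indicators.
For each fixed i, the pair (π(i), π(i+1)) is a uniformly random ordered pair of distinct values from {1, …, 197}; by symmetry P[π(i) < π(i+1)] = 1/2.
By linearity: E[X] = 196 · (1/2) = (197 − 1) · (1/2) = 98 ≈ 98.000000.

E[X] = 98 = 98.000000.


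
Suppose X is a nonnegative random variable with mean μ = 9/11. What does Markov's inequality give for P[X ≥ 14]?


μ = E[X] = 9/11, a = 14.
Markov: P[X ≥ 14] ≤ μ/a = (9/11)/14 = 9/154.
Numerically: ≈ 0.058442.
(Since a = 14 > μ = 0.818182, the bound 9/154 is < 1 and informative.)

P[X ≥ 14] ≤ 9/154 ≈ 0.058442.


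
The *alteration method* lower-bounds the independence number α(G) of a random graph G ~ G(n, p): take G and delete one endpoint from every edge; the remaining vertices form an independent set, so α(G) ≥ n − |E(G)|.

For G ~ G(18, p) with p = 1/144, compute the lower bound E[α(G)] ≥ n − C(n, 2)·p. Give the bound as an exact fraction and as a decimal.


E[|E(G)|] = C(18, 2)·p = 153 · (1/144) = 17/16.
E[α(G)] ≥ n − E[|E(G)|] = 18 − 17/16 = 271/16.
Numerically: ≈ 16.93750.
(This is only a lower bound; the true E[α(G)] may be larger.)

E[α(G)] ≥ 271/16 ≈ 16.93750.


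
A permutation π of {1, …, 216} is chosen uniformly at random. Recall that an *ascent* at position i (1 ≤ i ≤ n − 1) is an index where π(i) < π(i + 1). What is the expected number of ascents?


Write X = Σ X_I over i = 1, …, 215, with X_I the indicator of one ascent.
There are 215 indicators.
For each fixed i, the pair (π(i), π(i+1)) is a uniformly random ordered pair of distinct values from {1, …, 216}; by symmetry P[π(i) < π(i+1)] = 1/2.
By linearity: E[X] = 215 · (1/2) = (216 − 1) · (1/2) = 215/2 ≈ 107.500.

E[X] = 215/2 = 107.500.
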